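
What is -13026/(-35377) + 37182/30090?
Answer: 16738627/10436215 ≈ 1.6039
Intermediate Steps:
-13026/(-35377) + 37182/30090 = -13026*(-1/35377) + 37182*(1/30090) = 13026/35377 + 6197/5015 = 16738627/10436215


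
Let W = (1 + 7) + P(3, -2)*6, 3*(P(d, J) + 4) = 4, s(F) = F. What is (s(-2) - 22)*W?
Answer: 192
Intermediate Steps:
P(d, J) = -8/3 (P(d, J) = -4 + (⅓)*4 = -4 + 4/3 = -8/3)
W = -8 (W = (1 + 7) - 8/3*6 = 8 - 16 = -8)
(s(-2) - 22)*W = (-2 - 22)*(-8) = -24*(-8) = 192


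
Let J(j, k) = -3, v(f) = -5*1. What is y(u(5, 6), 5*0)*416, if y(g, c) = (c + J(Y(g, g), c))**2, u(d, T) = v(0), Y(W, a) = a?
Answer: 3744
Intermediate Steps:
v(f) = -5
u(d, T) = -5
y(g, c) = (-3 + c)**2 (y(g, c) = (c - 3)**2 = (-3 + c)**2)
y(u(5, 6), 5*0)*416 = (-3 + 5*0)**2*416 = (-3 + 0)**2*416 = (-3)**2*416 = 9*416 = 3744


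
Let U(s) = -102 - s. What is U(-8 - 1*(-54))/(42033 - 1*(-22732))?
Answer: -148/64765 ≈ -0.0022852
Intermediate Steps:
U(-8 - 1*(-54))/(42033 - 1*(-22732)) = (-102 - (-8 - 1*(-54)))/(42033 - 1*(-22732)) = (-102 - (-8 + 54))/(42033 + 22732) = (-102 - 1*46)/64765 = (-102 - 46)*(1/64765) = -148*1/64765 = -148/64765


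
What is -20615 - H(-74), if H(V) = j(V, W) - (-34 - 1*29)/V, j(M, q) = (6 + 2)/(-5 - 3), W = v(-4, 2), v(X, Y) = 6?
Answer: -1525373/74 ≈ -20613.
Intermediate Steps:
W = 6
j(M, q) = -1 (j(M, q) = 8/(-8) = 8*(-⅛) = -1)
H(V) = -1 + 63/V (H(V) = -1 - (-34 - 1*29)/V = -1 - (-34 - 29)/V = -1 - (-63)/V = -1 + 63/V)
-20615 - H(-74) = -20615 - (63 - 1*(-74))/(-74) = -20615 - (-1)*(63 + 74)/74 = -20615 - (-1)*137/74 = -20615 - 1*(-137/74) = -20615 + 137/74 = -1525373/74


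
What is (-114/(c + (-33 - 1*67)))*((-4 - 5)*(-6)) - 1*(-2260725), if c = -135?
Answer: 531276531/235 ≈ 2.2608e+6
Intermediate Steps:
(-114/(c + (-33 - 1*67)))*((-4 - 5)*(-6)) - 1*(-2260725) = (-114/(-135 + (-33 - 1*67)))*((-4 - 5)*(-6)) - 1*(-2260725) = (-114/(-135 + (-33 - 67)))*(-9*(-6)) + 2260725 = (-114/(-135 - 100))*54 + 2260725 = (-114/(-235))*54 + 2260725 = -1/235*(-114)*54 + 2260725 = (114/235)*54 + 2260725 = 6156/235 + 2260725 = 531276531/235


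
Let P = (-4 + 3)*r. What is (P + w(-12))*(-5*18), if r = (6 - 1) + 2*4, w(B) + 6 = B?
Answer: 2790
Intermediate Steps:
w(B) = -6 + B
r = 13 (r = 5 + 8 = 13)
P = -13 (P = (-4 + 3)*13 = -1*13 = -13)
(P + w(-12))*(-5*18) = (-13 + (-6 - 12))*(-5*18) = (-13 - 18)*(-90) = -31*(-90) = 2790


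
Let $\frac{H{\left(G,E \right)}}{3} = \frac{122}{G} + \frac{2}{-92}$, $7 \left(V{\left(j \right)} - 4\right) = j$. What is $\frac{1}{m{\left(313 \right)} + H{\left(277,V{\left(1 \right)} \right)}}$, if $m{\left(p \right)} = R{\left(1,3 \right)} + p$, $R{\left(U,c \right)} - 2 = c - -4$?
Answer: $\frac{12742}{4118929} \approx 0.0030935$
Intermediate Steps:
$V{\left(j \right)} = 4 + \frac{j}{7}$
$R{\left(U,c \right)} = 6 + c$ ($R{\left(U,c \right)} = 2 + \left(c - -4\right) = 2 + \left(c + 4\right) = 2 + \left(4 + c\right) = 6 + c$)
$H{\left(G,E \right)} = - \frac{3}{46} + \frac{366}{G}$ ($H{\left(G,E \right)} = 3 \left(\frac{122}{G} + \frac{2}{-92}\right) = 3 \left(\frac{122}{G} + 2 \left(- \frac{1}{92}\right)\right) = 3 \left(\frac{122}{G} - \frac{1}{46}\right) = 3 \left(- \frac{1}{46} + \frac{122}{G}\right) = - \frac{3}{46} + \frac{366}{G}$)
$m{\left(p \right)} = 9 + p$ ($m{\left(p \right)} = \left(6 + 3\right) + p = 9 + p$)
$\frac{1}{m{\left(313 \right)} + H{\left(277,V{\left(1 \right)} \right)}} = \frac{1}{\left(9 + 313\right) - \left(\frac{3}{46} - \frac{366}{277}\right)} = \frac{1}{322 + \left(- \frac{3}{46} + 366 \cdot \frac{1}{277}\right)} = \frac{1}{322 + \left(- \frac{3}{46} + \frac{366}{277}\right)} = \frac{1}{322 + \frac{16005}{12742}} = \frac{1}{\frac{4118929}{12742}} = \frac{12742}{4118929}$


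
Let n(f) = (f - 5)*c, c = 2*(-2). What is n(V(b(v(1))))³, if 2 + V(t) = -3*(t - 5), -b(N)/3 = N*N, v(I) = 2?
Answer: -5451776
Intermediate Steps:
c = -4
b(N) = -3*N² (b(N) = -3*N*N = -3*N²)
V(t) = 13 - 3*t (V(t) = -2 - 3*(t - 5) = -2 - 3*(-5 + t) = -2 + (15 - 3*t) = 13 - 3*t)
n(f) = 20 - 4*f (n(f) = (f - 5)*(-4) = (-5 + f)*(-4) = 20 - 4*f)
n(V(b(v(1))))³ = (20 - 4*(13 - (-9)*2²))³ = (20 - 4*(13 - (-9)*4))³ = (20 - 4*(13 - 3*(-12)))³ = (20 - 4*(13 + 36))³ = (20 - 4*49)³ = (20 - 196)³ = (-176)³ = -5451776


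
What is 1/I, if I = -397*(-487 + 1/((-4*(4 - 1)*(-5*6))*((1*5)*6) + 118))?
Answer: 10918/2110874805 ≈ 5.1723e-6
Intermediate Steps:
I = 2110874805/10918 (I = -397*(-487 + 1/((-12*(-30))*(5*6) + 118)) = -397*(-487 + 1/(-4*(-90)*30 + 118)) = -397*(-487 + 1/(360*30 + 118)) = -397*(-487 + 1/(10800 + 118)) = -397*(-487 + 1/10918) = -397*(-5317065/10918) = 2110874805/10918 ≈ 1.9334e+5)
1/I = 1/(2110874805/10918) = 10918/2110874805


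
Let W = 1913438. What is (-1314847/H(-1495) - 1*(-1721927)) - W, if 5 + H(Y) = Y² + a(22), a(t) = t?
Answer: -428036443309/2235042 ≈ -1.9151e+5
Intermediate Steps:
H(Y) = 17 + Y² (H(Y) = -5 + (Y² + 22) = -5 + (22 + Y²) = 17 + Y²)
(-1314847/H(-1495) - 1*(-1721927)) - W = (-1314847/(17 + (-1495)²) - 1*(-1721927)) - 1*1913438 = (-1314847/(17 + 2235025) + 1721927) - 1913438 = (-1314847/2235042 + 1721927) - 1913438 = 3848577851087/2235042 - 1913438 = -428036443309/2235042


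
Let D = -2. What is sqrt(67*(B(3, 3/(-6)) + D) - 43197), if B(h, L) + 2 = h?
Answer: 208*I ≈ 208.0*I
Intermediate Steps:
B(h, L) = -2 + h
sqrt(67*(B(3, 3/(-6)) + D) - 43197) = sqrt(67*((-2 + 3) - 2) - 43197) = sqrt(67*(1 - 2) - 43197) = sqrt(67*(-1) - 43197) = sqrt(-67 - 43197) = sqrt(-43264) = 208*I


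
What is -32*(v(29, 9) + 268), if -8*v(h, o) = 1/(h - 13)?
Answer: -34303/4 ≈ -8575.8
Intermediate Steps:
v(h, o) = -1/(8*(-13 + h)) (v(h, o) = -1/(8*(h - 13)) = -1/(8*(-13 + h)))
-32*(v(29, 9) + 268) = -32*(-1/(-104 + 8*29) + 268) = -32*(-1/(-104 + 232) + 268) = -32*(-1/128 + 268) = -32*34303/128 = -34303/4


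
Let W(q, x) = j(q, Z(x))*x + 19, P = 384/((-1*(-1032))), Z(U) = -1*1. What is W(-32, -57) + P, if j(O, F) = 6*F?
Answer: 15539/43 ≈ 361.37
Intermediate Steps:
Z(U) = -1
P = 16/43 (P = 384/1032 = 384*(1/1032) = 16/43 ≈ 0.37209)
W(q, x) = 19 - 6*x (W(q, x) = (6*(-1))*x + 19 = -6*x + 19 = 19 - 6*x)
W(-32, -57) + P = (19 - 6*(-57)) + 16/43 = (19 + 342) + 16/43 = 361 + 16/43 = 15539/43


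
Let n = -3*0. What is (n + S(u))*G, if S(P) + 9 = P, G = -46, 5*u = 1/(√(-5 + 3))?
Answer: 414 + 23*I*√2/5 ≈ 414.0 + 6.5054*I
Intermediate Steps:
u = -I*√2/10 (u = 1/(5*(√(-5 + 3))) = 1/(5*(√(-2))) = 1/(5*((I*√2))) = (-I*√2/2)/5 = -I*√2/10 ≈ -0.14142*I)
S(P) = -9 + P
n = 0
(n + S(u))*G = (0 + (-9 - I*√2/10))*(-46) = (-9 - I*√2/10)*(-46) = 414 + 23*I*√2/5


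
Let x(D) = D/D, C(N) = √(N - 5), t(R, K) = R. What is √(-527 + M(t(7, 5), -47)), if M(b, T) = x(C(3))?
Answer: I*√526 ≈ 22.935*I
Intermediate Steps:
C(N) = √(-5 + N)
x(D) = 1
M(b, T) = 1
√(-527 + M(t(7, 5), -47)) = √(-527 + 1) = √(-526) = I*√526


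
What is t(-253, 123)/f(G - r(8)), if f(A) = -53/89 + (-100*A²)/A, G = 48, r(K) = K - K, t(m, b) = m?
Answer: 22517/427253 ≈ 0.052702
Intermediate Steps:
r(K) = 0
f(A) = -53/89 - 100*A (f(A) = -53*1/89 - 100*A = -53/89 - 100*A)
t(-253, 123)/f(G - r(8)) = -253/(-53/89 - 100*(48 - 1*0)) = -253/(-53/89 - 100*(48 + 0)) = -253/(-53/89 - 100*48) = -253/(-53/89 - 4800) = -253/(-427253/89) = -253*(-89/427253) = 22517/427253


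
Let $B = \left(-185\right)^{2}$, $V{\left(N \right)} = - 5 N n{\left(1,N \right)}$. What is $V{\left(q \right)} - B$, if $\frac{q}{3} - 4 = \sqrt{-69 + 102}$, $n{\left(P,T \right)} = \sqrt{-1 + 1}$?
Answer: $-34225$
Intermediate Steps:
$n{\left(P,T \right)} = 0$ ($n{\left(P,T \right)} = \sqrt{0} = 0$)
$q = 12 + 3 \sqrt{33}$ ($q = 12 + 3 \sqrt{-69 + 102} = 12 + 3 \sqrt{33} \approx 29.234$)
$V{\left(N \right)} = 0$ ($V{\left(N \right)} = - 5 N 0 = 0$)
$B = 34225$
$V{\left(q \right)} - B = 0 - 34225 = -34225$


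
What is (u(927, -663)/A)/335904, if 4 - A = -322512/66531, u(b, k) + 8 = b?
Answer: 20380663/65908395648 ≈ 0.00030923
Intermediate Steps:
u(b, k) = -8 + b
A = 196212/22177 (A = 4 - (-322512)/66531 = 4 - 1*(-107504/22177) = 4 + 107504/22177 = 196212/22177 ≈ 8.8475)
(u(927, -663)/A)/335904 = ((-8 + 927)/(196212/22177))/335904 = (919*(22177/196212))*(1/335904) = (20380663/196212)*(1/335904) = 20380663/65908395648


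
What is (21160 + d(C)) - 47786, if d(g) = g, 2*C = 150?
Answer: -26551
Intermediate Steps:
C = 75 (C = (½)*150 = 75)
(21160 + d(C)) - 47786 = (21160 + 75) - 47786 = 21235 - 47786 = -26551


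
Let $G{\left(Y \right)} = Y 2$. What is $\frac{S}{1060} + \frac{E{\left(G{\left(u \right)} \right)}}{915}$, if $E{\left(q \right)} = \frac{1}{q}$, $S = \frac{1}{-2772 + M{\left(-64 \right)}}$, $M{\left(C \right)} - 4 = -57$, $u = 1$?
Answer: $\frac{299267}{547993500} \approx 0.00054611$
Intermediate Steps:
$M{\left(C \right)} = -53$ ($M{\left(C \right)} = 4 - 57 = -53$)
$G{\left(Y \right)} = 2 Y$
$S = - \frac{1}{2825}$ ($S = \frac{1}{-2772 - 53} = \frac{1}{-2825} = - \frac{1}{2825} \approx -0.00035398$)
$\frac{S}{1060} + \frac{E{\left(G{\left(u \right)} \right)}}{915} = - \frac{1}{2825 \cdot 1060} + \frac{1}{2 \cdot 1 \cdot 915} = \left(- \frac{1}{2825}\right) \frac{1}{1060} + \frac{1}{2} \cdot \frac{1}{915} = - \frac{1}{2994500} + \frac{1}{2} \cdot \frac{1}{915} = - \frac{1}{2994500} + \frac{1}{1830} = \frac{299267}{547993500}$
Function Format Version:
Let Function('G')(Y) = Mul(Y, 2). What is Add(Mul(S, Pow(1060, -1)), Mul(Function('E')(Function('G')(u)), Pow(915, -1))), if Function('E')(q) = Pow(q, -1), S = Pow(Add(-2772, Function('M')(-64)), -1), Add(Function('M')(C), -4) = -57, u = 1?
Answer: Rational(299267, 547993500) ≈ 0.00054611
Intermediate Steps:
Function('M')(C) = -53 (Function('M')(C) = Add(4, -57) = -53)
Function('G')(Y) = Mul(2, Y)
S = Rational(-1, 2825) (S = Pow(Add(-2772, -53), -1) = Pow(-2825, -1) = Rational(-1, 2825) ≈ -0.00035398)
Add(Mul(S, Pow(1060, -1)), Mul(Function('E')(Function('G')(u)), Pow(915, -1))) = Add(Mul(Rational(-1, 2825), Pow(1060, -1)), Mul(Pow(Mul(2, 1), -1), Pow(915, -1))) = Add(Mul(Rational(-1, 2825), Rational(1, 1060)), Mul(Pow(2, -1), Rational(1, 915))) = Add(Rational(-1, 2994500), Mul(Rational(1, 2), Rational(1, 915))) = Add(Rational(-1, 2994500), Rational(1, 1830)) = Rational(299267, 547993500)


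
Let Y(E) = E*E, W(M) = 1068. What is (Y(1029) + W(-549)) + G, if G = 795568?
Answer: 1855477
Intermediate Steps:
Y(E) = E**2
(Y(1029) + W(-549)) + G = (1029**2 + 1068) + 795568 = (1058841 + 1068) + 795568 = 1059909 + 795568 = 1855477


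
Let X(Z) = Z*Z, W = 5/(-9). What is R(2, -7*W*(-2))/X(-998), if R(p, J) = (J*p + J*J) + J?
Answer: 1505/40338162 ≈ 3.7310e-5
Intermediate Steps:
W = -5/9 (W = 5*(-1/9) = -5/9 ≈ -0.55556)
X(Z) = Z**2
R(p, J) = J + J**2 + J*p (R(p, J) = (J*p + J**2) + J = (J**2 + J*p) + J = J + J**2 + J*p)
R(2, -7*W*(-2))/X(-998) = ((-7*(-5/9)*(-2))*(1 - 7*(-5/9)*(-2) + 2))/((-998)**2) = (((35/9)*(-2))*(1 + (35/9)*(-2) + 2))/996004 = -70*(1 - 70/9 + 2)/9*(1/996004) = -70/9*(-43/9)*(1/996004) = (3010/81)*(1/996004) = 1505/40338162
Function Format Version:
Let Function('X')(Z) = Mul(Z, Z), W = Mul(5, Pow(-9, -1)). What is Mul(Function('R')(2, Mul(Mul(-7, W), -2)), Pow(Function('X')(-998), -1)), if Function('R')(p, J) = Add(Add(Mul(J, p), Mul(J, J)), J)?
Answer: Rational(1505, 40338162) ≈ 3.7310e-5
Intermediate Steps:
W = Rational(-5, 9) (W = Mul(5, Rational(-1, 9)) = Rational(-5, 9) ≈ -0.55556)
Function('X')(Z) = Pow(Z, 2)
Function('R')(p, J) = Add(J, Pow(J, 2), Mul(J, p)) (Function('R')(p, J) = Add(Add(Mul(J, p), Pow(J, 2)), J) = Add(Add(Pow(J, 2), Mul(J, p)), J) = Add(J, Pow(J, 2), Mul(J, p)))
Mul(Function('R')(2, Mul(Mul(-7, W), -2)), Pow(Function('X')(-998), -1)) = Mul(Mul(Mul(Mul(-7, Rational(-5, 9)), -2), Add(1, Mul(Mul(-7, Rational(-5, 9)), -2), 2)), Pow(Pow(-998, 2), -1)) = Mul(Mul(Mul(Rational(35, 9), -2), Add(1, Mul(Rational(35, 9), -2), 2)), Pow(996004, -1)) = Mul(Mul(Rational(-70, 9), Add(1, Rational(-70, 9), 2)), Rational(1, 996004)) = Mul(Mul(Rational(-70, 9), Rational(-43, 9)), Rational(1, 996004)) = Mul(Rational(3010, 81), Rational(1, 996004)) = Rational(1505, 40338162)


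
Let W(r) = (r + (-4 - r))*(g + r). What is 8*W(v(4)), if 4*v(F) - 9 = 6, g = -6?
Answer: 72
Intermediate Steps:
v(F) = 15/4 (v(F) = 9/4 + (¼)*6 = 9/4 + 3/2 = 15/4)
W(r) = 24 - 4*r (W(r) = (r + (-4 - r))*(-6 + r) = -4*(-6 + r) = 24 - 4*r)
8*W(v(4)) = 8*(24 - 4*15/4) = 8*(24 - 15) = 8*9 = 72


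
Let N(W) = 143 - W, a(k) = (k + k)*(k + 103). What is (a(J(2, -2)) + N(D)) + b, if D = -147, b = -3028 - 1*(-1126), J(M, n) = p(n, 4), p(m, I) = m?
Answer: -2016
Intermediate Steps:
J(M, n) = n
b = -1902 (b = -3028 + 1126 = -1902)
a(k) = 2*k*(103 + k) (a(k) = (2*k)*(103 + k) = 2*k*(103 + k))
(a(J(2, -2)) + N(D)) + b = (2*(-2)*(103 - 2) + (143 - 1*(-147))) - 1902 = (2*(-2)*101 + (143 + 147)) - 1902 = (-404 + 290) - 1902 = -114 - 1902 = -2016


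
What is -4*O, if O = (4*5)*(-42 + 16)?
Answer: 2080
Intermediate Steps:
O = -520 (O = 20*(-26) = -520)
-4*O = -4*(-520) = 2080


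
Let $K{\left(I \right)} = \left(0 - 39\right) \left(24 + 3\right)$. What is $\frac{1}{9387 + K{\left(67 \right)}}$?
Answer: $\frac{1}{8334} \approx 0.00011999$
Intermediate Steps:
$K{\left(I \right)} = -1053$ ($K{\left(I \right)} = \left(-39\right) 27 = -1053$)
$\frac{1}{9387 + K{\left(67 \right)}} = \frac{1}{9387 - 1053} = \frac{1}{8334}$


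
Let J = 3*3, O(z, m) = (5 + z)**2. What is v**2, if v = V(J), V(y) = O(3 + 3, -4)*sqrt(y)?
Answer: 131769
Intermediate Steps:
J = 9
V(y) = 121*sqrt(y) (V(y) = (5 + (3 + 3))**2*sqrt(y) = (5 + 6)**2*sqrt(y) = 11**2*sqrt(y) = 121*sqrt(y))
v = 363 (v = 121*sqrt(9) = 121*3 = 363)
v**2 = 363**2 = 131769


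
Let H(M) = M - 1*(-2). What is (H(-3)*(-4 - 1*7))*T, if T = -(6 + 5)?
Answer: -121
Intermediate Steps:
T = -11 (T = -1*11 = -11)
H(M) = 2 + M (H(M) = M + 2 = 2 + M)
(H(-3)*(-4 - 1*7))*T = ((2 - 3)*(-4 - 1*7))*(-11) = -(-4 - 7)*(-11) = -1*(-11)*(-11) = 11*(-11) = -121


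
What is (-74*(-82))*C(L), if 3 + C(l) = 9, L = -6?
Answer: 36408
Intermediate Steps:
C(l) = 6 (C(l) = -3 + 9 = 6)
(-74*(-82))*C(L) = -74*(-82)*6 = 6068*6 = 36408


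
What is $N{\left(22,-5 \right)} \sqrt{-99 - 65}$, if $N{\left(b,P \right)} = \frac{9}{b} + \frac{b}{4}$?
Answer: $\frac{130 i \sqrt{41}}{11} \approx 75.673 i$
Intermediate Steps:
$N{\left(b,P \right)} = \frac{9}{b} + \frac{b}{4}$ ($N{\left(b,P \right)} = \frac{9}{b} + b \frac{1}{4} = \frac{9}{b} + \frac{b}{4}$)
$N{\left(22,-5 \right)} \sqrt{-99 - 65} = \left(\frac{9}{22} + \frac{1}{4} \cdot 22\right) \sqrt{-99 - 65} = \left(9 \cdot \frac{1}{22} + \frac{11}{2}\right) \sqrt{-164} = \left(\frac{9}{22} + \frac{11}{2}\right) 2 i \sqrt{41} = \frac{65 \cdot 2 i \sqrt{41}}{11} = \frac{130 i \sqrt{41}}{11}$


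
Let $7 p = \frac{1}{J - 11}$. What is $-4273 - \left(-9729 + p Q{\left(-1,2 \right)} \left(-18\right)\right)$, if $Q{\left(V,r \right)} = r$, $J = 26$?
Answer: $\frac{190972}{35} \approx 5456.3$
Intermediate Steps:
$p = \frac{1}{105}$ ($p = \frac{1}{7 \left(26 - 11\right)} = \frac{1}{7 \cdot 15} = \frac{1}{7} \cdot \frac{1}{15} = \frac{1}{105} \approx 0.0095238$)
$-4273 - \left(-9729 + p Q{\left(-1,2 \right)} \left(-18\right)\right) = -4273 - \left(-9729 + \frac{1}{105} \cdot 2 \left(-18\right)\right) = -4273 - \left(-9729 + \frac{2}{105} \left(-18\right)\right) = -4273 - \left(-9729 - \frac{12}{35}\right) = -4273 - - \frac{340527}{35} = -4273 + \frac{340527}{35} = \frac{190972}{35}$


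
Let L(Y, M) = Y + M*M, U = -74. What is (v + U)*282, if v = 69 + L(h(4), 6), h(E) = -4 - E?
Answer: 6486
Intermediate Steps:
L(Y, M) = Y + M**2
v = 97 (v = 69 + ((-4 - 1*4) + 6**2) = 69 + ((-4 - 4) + 36) = 69 + (-8 + 36) = 69 + 28 = 97)
(v + U)*282 = (97 - 74)*282 = 23*282 = 6486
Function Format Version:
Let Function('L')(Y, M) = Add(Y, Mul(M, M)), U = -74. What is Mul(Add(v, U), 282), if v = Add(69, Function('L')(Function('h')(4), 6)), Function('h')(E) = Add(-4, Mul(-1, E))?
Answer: 6486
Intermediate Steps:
Function('L')(Y, M) = Add(Y, Pow(M, 2))
v = 97 (v = Add(69, Add(Add(-4, Mul(-1, 4)), Pow(6, 2))) = Add(69, Add(Add(-4, -4), 36)) = Add(69, Add(-8, 36)) = Add(69, 28) = 97)
Mul(Add(v, U), 282) = Mul(Add(97, -74), 282) = Mul(23, 282) = 6486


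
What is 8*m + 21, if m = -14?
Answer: -91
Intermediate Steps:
8*m + 21 = 8*(-14) + 21 = -112 + 21 = -91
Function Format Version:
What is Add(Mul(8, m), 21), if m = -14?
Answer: -91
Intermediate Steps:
Add(Mul(8, m), 21) = Add(Mul(8, -14), 21) = Add(-112, 21) = -91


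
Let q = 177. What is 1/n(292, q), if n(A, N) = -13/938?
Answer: -938/13 ≈ -72.154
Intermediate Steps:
n(A, N) = -13/938 (n(A, N) = -13*1/938 = -13/938)
1/n(292, q) = 1/(-13/938) = -938/13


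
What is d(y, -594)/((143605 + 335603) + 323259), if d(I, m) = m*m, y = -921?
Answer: 4356/9907 ≈ 0.43969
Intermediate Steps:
d(I, m) = m**2
d(y, -594)/((143605 + 335603) + 323259) = (-594)**2/((143605 + 335603) + 323259) = 352836/(479208 + 323259) = 352836/802467 = 352836*(1/802467) = 4356/9907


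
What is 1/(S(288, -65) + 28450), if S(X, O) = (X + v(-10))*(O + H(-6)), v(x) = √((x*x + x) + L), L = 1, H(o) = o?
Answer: 8002/63573273 + 71*√91/63573273 ≈ 0.00013652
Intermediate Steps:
v(x) = √(1 + x + x²) (v(x) = √((x*x + x) + 1) = √((x² + x) + 1) = √((x + x²) + 1) = √(1 + x + x²))
S(X, O) = (-6 + O)*(X + √91) (S(X, O) = (X + √(1 - 10 + (-10)²))*(O - 6) = (X + √(1 - 10 + 100))*(-6 + O) = (X + √91)*(-6 + O) = (-6 + O)*(X + √91))
1/(S(288, -65) + 28450) = 1/((-6*288 - 6*√91 - 65*288 - 65*√91) + 28450) = 1/((-1728 - 6*√91 - 18720 - 65*√91) + 28450) = 1/((-20448 - 71*√91) + 28450) = 1/(8002 - 71*√91)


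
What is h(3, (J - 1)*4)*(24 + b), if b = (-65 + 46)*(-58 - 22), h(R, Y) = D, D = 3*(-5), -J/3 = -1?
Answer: -23160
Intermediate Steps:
J = 3 (J = -3*(-1) = 3)
D = -15
h(R, Y) = -15
b = 1520 (b = -19*(-80) = 1520)
h(3, (J - 1)*4)*(24 + b) = -15*(24 + 1520) = -15*1544 = -23160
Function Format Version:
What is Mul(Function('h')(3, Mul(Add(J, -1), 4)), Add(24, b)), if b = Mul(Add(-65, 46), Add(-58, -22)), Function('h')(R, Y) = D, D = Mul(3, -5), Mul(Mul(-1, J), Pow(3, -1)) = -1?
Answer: -23160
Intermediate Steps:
J = 3 (J = Mul(-3, -1) = 3)
D = -15
Function('h')(R, Y) = -15
b = 1520 (b = Mul(-19, -80) = 1520)
Mul(Function('h')(3, Mul(Add(J, -1), 4)), Add(24, b)) = Mul(-15, Add(24, 1520)) = Mul(-15, 1544) = -23160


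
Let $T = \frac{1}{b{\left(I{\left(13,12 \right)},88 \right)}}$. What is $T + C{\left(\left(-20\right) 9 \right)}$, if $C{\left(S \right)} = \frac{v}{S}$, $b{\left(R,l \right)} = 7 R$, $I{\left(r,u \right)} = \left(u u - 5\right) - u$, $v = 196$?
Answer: $- \frac{43516}{40005} \approx -1.0878$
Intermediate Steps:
$I{\left(r,u \right)} = -5 + u^{2} - u$ ($I{\left(r,u \right)} = \left(u^{2} - 5\right) - u = \left(-5 + u^{2}\right) - u = -5 + u^{2} - u$)
$T = \frac{1}{889}$ ($T = \frac{1}{7 \left(-5 + 12^{2} - 12\right)} = \frac{1}{7 \left(-5 + 144 - 12\right)} = \frac{1}{7 \cdot 127} = \frac{1}{889} \approx 0.0011249$)
$C{\left(S \right)} = \frac{196}{S}$
$T + C{\left(\left(-20\right) 9 \right)} = \frac{1}{889} + \frac{196}{\left(-20\right) 9} = \frac{1}{889} + \frac{196}{-180} = \frac{1}{889} + 196 \left(- \frac{1}{180}\right) = \frac{1}{889} - \frac{49}{45} = - \frac{43516}{40005}$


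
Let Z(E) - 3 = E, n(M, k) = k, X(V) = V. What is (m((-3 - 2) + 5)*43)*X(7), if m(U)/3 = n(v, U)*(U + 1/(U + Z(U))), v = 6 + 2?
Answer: 0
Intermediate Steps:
v = 8
Z(E) = 3 + E
m(U) = 3*U*(U + 1/(3 + 2*U)) (m(U) = 3*(U*(U + 1/(U + (3 + U)))) = 3*(U*(U + 1/(3 + 2*U))) = 3*U*(U + 1/(3 + 2*U)))
(m((-3 - 2) + 5)*43)*X(7) = ((3*((-3 - 2) + 5)*(1 + ((-3 - 2) + 5)**2 + ((-3 - 2) + 5)*(3 + ((-3 - 2) + 5)))/(3 + 2*((-3 - 2) + 5)))*43)*7 = ((3*(-5 + 5)*(1 + (-5 + 5)**2 + (-5 + 5)*(3 + (-5 + 5)))/(3 + 2*(-5 + 5)))*43)*7 = ((3*0*(1 + 0**2 + 0*(3 + 0))/(3 + 2*0))*43)*7 = ((3*0*(1 + 0 + 0*3)/(3 + 0))*43)*7 = ((3*0*(1 + 0 + 0)/3)*43)*7 = ((3*0*(1/3)*1)*43)*7 = (0*43)*7 = 0*7 = 0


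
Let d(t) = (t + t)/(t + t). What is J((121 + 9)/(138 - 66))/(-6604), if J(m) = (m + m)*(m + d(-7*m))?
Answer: -505/329184 ≈ -0.0015341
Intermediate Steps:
d(t) = 1 (d(t) = (2*t)/((2*t)) = (2*t)*(1/(2*t)) = 1)
J(m) = 2*m*(1 + m) (J(m) = (m + m)*(m + 1) = (2*m)*(1 + m) = 2*m*(1 + m))
J((121 + 9)/(138 - 66))/(-6604) = (2*((121 + 9)/(138 - 66))*(1 + (121 + 9)/(138 - 66)))/(-6604) = (2*(130/72)*(1 + 130/72))*(-1/6604) = (2*(130*(1/72))*(1 + 130*(1/72)))*(-1/6604) = (2*(65/36)*(1 + 65/36))*(-1/6604) = (2*(65/36)*(101/36))*(-1/6604) = (6565/648)*(-1/6604) = -505/329184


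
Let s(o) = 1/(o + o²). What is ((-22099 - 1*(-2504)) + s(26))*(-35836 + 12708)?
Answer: 159070787596/351 ≈ 4.5319e+8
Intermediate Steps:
((-22099 - 1*(-2504)) + s(26))*(-35836 + 12708) = ((-22099 - 1*(-2504)) + 1/(26*(1 + 26)))*(-35836 + 12708) = ((-22099 + 2504) + (1/26)/27)*(-23128) = (-19595 + (1/26)*(1/27))*(-23128) = (-19595 + 1/702)*(-23128) = -13755689/702*(-23128) = 159070787596/351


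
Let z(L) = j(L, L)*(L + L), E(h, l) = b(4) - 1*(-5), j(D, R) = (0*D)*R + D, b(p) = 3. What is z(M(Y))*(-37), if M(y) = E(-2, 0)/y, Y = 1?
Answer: -4736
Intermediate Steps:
j(D, R) = D (j(D, R) = 0*R + D = 0 + D = D)
E(h, l) = 8 (E(h, l) = 3 - 1*(-5) = 3 + 5 = 8)
M(y) = 8/y
z(L) = 2*L**2 (z(L) = L*(L + L) = L*(2*L) = 2*L**2)
z(M(Y))*(-37) = (2*(8/1)**2)*(-37) = (2*(8*1)**2)*(-37) = (2*8**2)*(-37) = (2*64)*(-37) = 128*(-37) = -4736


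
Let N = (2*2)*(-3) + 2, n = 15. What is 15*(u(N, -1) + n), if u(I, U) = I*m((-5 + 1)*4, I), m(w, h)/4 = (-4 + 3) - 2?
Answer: 2025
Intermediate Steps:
m(w, h) = -12 (m(w, h) = 4*((-4 + 3) - 2) = 4*(-1 - 2) = 4*(-3) = -12)
N = -10 (N = 4*(-3) + 2 = -12 + 2 = -10)
u(I, U) = -12*I (u(I, U) = I*(-12) = -12*I)
15*(u(N, -1) + n) = 15*(-12*(-10) + 15) = 15*(120 + 15) = 15*135 = 2025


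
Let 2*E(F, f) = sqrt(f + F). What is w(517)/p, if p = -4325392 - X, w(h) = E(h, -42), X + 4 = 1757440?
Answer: -5*sqrt(19)/12165656 ≈ -1.7915e-6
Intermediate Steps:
E(F, f) = sqrt(F + f)/2 (E(F, f) = sqrt(f + F)/2 = sqrt(F + f)/2)
X = 1757436 (X = -4 + 1757440 = 1757436)
w(h) = sqrt(-42 + h)/2 (w(h) = sqrt(h - 42)/2 = sqrt(-42 + h)/2)
p = -6082828 (p = -4325392 - 1*1757436 = -4325392 - 1757436 = -6082828)
w(517)/p = (sqrt(-42 + 517)/2)/(-6082828) = (sqrt(475)/2)*(-1/6082828) = ((5*sqrt(19))/2)*(-1/6082828) = (5*sqrt(19)/2)*(-1/6082828) = -5*sqrt(19)/12165656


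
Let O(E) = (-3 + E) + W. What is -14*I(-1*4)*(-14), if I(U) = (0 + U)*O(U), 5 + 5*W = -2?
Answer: 32928/5 ≈ 6585.6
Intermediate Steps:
W = -7/5 (W = -1 + (1/5)*(-2) = -1 - 2/5 = -7/5 ≈ -1.4000)
O(E) = -22/5 + E (O(E) = (-3 + E) - 7/5 = -22/5 + E)
I(U) = U*(-22/5 + U) (I(U) = (0 + U)*(-22/5 + U) = U*(-22/5 + U))
-14*I(-1*4)*(-14) = -14*(-1*4)*(-22 + 5*(-1*4))/5*(-14) = -14*(-4)*(-22 + 5*(-4))/5*(-14) = -14*(-4)*(-22 - 20)/5*(-14) = -14*(-4)*(-42)/5*(-14) = -14*168/5*(-14) = -2352/5*(-14) = 32928/5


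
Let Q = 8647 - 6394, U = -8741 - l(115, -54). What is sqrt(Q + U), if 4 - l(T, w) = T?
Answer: I*sqrt(6377) ≈ 79.856*I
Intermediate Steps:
l(T, w) = 4 - T
U = -8630 (U = -8741 - (4 - 1*115) = -8741 - (4 - 115) = -8741 - 1*(-111) = -8741 + 111 = -8630)
Q = 2253
sqrt(Q + U) = sqrt(2253 - 8630) = sqrt(-6377) = I*sqrt(6377)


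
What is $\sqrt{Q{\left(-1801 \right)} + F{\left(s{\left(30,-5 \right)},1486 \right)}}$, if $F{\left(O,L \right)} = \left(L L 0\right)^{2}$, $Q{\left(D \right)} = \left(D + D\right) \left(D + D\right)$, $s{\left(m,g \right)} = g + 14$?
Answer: $3602$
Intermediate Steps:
$s{\left(m,g \right)} = 14 + g$
$Q{\left(D \right)} = 4 D^{2}$ ($Q{\left(D \right)} = 2 D 2 D = 4 D^{2}$)
$F{\left(O,L \right)} = 0$ ($F{\left(O,L \right)} = \left(L^{2} \cdot 0\right)^{2} = 0^{2} = 0$)
$\sqrt{Q{\left(-1801 \right)} + F{\left(s{\left(30,-5 \right)},1486 \right)}} = \sqrt{4 \left(-1801\right)^{2} + 0} = \sqrt{4 \cdot 3243601 + 0} = \sqrt{12974404 + 0} = \sqrt{12974404} = 3602$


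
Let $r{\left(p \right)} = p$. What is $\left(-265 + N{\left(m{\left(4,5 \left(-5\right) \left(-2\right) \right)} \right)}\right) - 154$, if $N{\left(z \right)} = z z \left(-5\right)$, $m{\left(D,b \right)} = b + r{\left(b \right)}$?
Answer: $-50419$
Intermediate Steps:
$m{\left(D,b \right)} = 2 b$ ($m{\left(D,b \right)} = b + b = 2 b$)
$N{\left(z \right)} = - 5 z^{2}$ ($N{\left(z \right)} = z^{2} \left(-5\right) = - 5 z^{2}$)
$\left(-265 + N{\left(m{\left(4,5 \left(-5\right) \left(-2\right) \right)} \right)}\right) - 154 = \left(-265 - 5 \left(2 \cdot 5 \left(-5\right) \left(-2\right)\right)^{2}\right) - 154 = \left(-265 - 5 \left(2 \left(\left(-25\right) \left(-2\right)\right)\right)^{2}\right) - 154 = \left(-265 - 5 \left(2 \cdot 50\right)^{2}\right) - 154 = \left(-265 - 5 \cdot 100^{2}\right) - 154 = \left(-265 - 50000\right) - 154 = -50265 - 154 = -50419$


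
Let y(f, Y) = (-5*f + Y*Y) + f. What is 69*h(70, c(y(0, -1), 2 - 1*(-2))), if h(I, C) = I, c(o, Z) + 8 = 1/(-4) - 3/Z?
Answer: 4830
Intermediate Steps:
y(f, Y) = Y² - 4*f (y(f, Y) = (-5*f + Y²) + f = (Y² - 5*f) + f = Y² - 4*f)
c(o, Z) = -33/4 - 3/Z (c(o, Z) = -8 + (1/(-4) - 3/Z) = -8 + (1*(-¼) - 3/Z) = -8 + (-¼ - 3/Z) = -33/4 - 3/Z)
69*h(70, c(y(0, -1), 2 - 1*(-2))) = 69*70 = 4830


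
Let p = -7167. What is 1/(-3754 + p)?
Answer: -1/10921 ≈ -9.1567e-5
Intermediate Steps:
1/(-3754 + p) = 1/(-3754 - 7167) = 1/(-10921) = -1/10921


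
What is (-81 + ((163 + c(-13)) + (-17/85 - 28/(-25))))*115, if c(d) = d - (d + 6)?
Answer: 44229/5 ≈ 8845.8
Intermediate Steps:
c(d) = -6 (c(d) = d - (6 + d) = d + (-6 - d) = -6)
(-81 + ((163 + c(-13)) + (-17/85 - 28/(-25))))*115 = (-81 + ((163 - 6) + (-17/85 - 28/(-25))))*115 = (-81 + (157 + (-17*1/85 - 28*(-1/25))))*115 = (-81 + (157 + (-⅕ + 28/25)))*115 = (-81 + (157 + 23/25))*115 = (-81 + 3948/25)*115 = (1923/25)*115 = 44229/5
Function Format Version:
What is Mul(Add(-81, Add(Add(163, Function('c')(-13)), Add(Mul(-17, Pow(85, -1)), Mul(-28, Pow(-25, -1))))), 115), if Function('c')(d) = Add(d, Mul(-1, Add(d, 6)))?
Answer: Rational(44229, 5) ≈ 8845.8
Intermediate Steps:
Function('c')(d) = -6 (Function('c')(d) = Add(d, Mul(-1, Add(6, d))) = Add(d, Add(-6, Mul(-1, d))) = -6)
Mul(Add(-81, Add(Add(163, Function('c')(-13)), Add(Mul(-17, Pow(85, -1)), Mul(-28, Pow(-25, -1))))), 115) = Mul(Add(-81, Add(Add(163, -6), Add(Mul(-17, Pow(85, -1)), Mul(-28, Pow(-25, -1))))), 115) = Mul(Add(-81, Add(157, Add(Mul(-17, Rational(1, 85)), Mul(-28, Rational(-1, 25))))), 115) = Mul(Add(-81, Add(157, Add(Rational(-1, 5), Rational(28, 25)))), 115) = Mul(Add(-81, Add(157, Rational(23, 25))), 115) = Mul(Add(-81, Rational(3948, 25)), 115) = Mul(Rational(1923, 25), 115) = Rational(44229, 5)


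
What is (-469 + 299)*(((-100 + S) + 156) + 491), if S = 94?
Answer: -108970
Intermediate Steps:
(-469 + 299)*(((-100 + S) + 156) + 491) = (-469 + 299)*(((-100 + 94) + 156) + 491) = -170*((-6 + 156) + 491) = -170*(150 + 491) = -170*641 = -108970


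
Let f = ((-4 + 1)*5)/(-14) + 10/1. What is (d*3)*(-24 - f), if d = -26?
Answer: 19149/7 ≈ 2735.6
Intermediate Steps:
f = 155/14 (f = -3*5*(-1/14) + 10*1 = -15*(-1/14) + 10 = 15/14 + 10 = 155/14 ≈ 11.071)
(d*3)*(-24 - f) = (-26*3)*(-24 - 1*155/14) = -78*(-24 - 155/14) = -78*(-491/14) = 19149/7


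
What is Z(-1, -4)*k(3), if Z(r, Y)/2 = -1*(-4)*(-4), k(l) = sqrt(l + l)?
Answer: -32*sqrt(6) ≈ -78.384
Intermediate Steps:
k(l) = sqrt(2)*sqrt(l) (k(l) = sqrt(2*l) = sqrt(2)*sqrt(l))
Z(r, Y) = -32 (Z(r, Y) = 2*(-1*(-4)*(-4)) = 2*(4*(-4)) = 2*(-16) = -32)
Z(-1, -4)*k(3) = -32*sqrt(2)*sqrt(3) = -32*sqrt(6)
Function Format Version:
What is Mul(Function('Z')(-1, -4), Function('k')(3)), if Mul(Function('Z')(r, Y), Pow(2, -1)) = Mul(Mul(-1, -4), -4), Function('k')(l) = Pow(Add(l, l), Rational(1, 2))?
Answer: Mul(-32, Pow(6, Rational(1, 2))) ≈ -78.384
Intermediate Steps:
Function('k')(l) = Mul(Pow(2, Rational(1, 2)), Pow(l, Rational(1, 2))) (Function('k')(l) = Pow(Mul(2, l), Rational(1, 2)) = Mul(Pow(2, Rational(1, 2)), Pow(l, Rational(1, 2))))
Function('Z')(r, Y) = -32 (Function('Z')(r, Y) = Mul(2, Mul(Mul(-1, -4), -4)) = Mul(2, Mul(4, -4)) = Mul(2, -16) = -32)
Mul(Function('Z')(-1, -4), Function('k')(3)) = Mul(-32, Mul(Pow(2, Rational(1, 2)), Pow(3, Rational(1, 2)))) = Mul(-32, Pow(6, Rational(1, 2)))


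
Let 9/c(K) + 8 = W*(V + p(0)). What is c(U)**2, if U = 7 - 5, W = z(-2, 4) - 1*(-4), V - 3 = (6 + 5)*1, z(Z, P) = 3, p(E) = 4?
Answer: 81/13924 ≈ 0.0058173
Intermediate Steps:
V = 14 (V = 3 + (6 + 5)*1 = 3 + 11*1 = 3 + 11 = 14)
W = 7 (W = 3 - 1*(-4) = 3 + 4 = 7)
U = 2
c(K) = 9/118 (c(K) = 9/(-8 + 7*(14 + 4)) = 9/(-8 + 7*18) = 9/(-8 + 126) = 9/118)
c(U)**2 = (9/118)**2 = 81/13924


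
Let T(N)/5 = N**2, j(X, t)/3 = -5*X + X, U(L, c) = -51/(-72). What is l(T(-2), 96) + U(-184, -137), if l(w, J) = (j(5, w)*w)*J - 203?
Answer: -2769655/24 ≈ -1.1540e+5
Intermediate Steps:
U(L, c) = 17/24 (U(L, c) = -51*(-1/72) = 17/24)
j(X, t) = -12*X (j(X, t) = 3*(-5*X + X) = 3*(-4*X) = -12*X)
T(N) = 5*N**2
l(w, J) = -203 - 60*J*w (l(w, J) = ((-12*5)*w)*J - 203 = (-60*w)*J - 203 = -60*J*w - 203 = -203 - 60*J*w)
l(T(-2), 96) + U(-184, -137) = (-203 - 60*96*5*(-2)**2) + 17/24 = (-203 - 60*96*5*4) + 17/24 = (-203 - 60*96*20) + 17/24 = (-203 - 115200) + 17/24 = -115403 + 17/24 = -2769655/24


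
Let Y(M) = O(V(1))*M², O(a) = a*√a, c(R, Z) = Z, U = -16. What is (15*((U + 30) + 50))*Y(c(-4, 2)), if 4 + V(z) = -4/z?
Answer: -61440*I*√2 ≈ -86889.0*I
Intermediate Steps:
V(z) = -4 - 4/z
O(a) = a^(3/2)
Y(M) = -16*I*√2*M² (Y(M) = (-4 - 4/1)^(3/2)*M² = (-4 - 4*1)^(3/2)*M² = (-4 - 4)^(3/2)*M² = (-8)^(3/2)*M² = (-16*I*√2)*M² = -16*I*√2*M²)
(15*((U + 30) + 50))*Y(c(-4, 2)) = (15*((-16 + 30) + 50))*(-16*I*√2*2²) = (15*(14 + 50))*(-16*I*√2*4) = (15*64)*(-64*I*√2) = 960*(-64*I*√2) = -61440*I*√2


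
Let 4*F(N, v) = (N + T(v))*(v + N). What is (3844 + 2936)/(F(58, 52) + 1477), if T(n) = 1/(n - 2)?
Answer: 135600/61451 ≈ 2.2066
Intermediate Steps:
T(n) = 1/(-2 + n)
F(N, v) = (N + v)*(N + 1/(-2 + v))/4 (F(N, v) = ((N + 1/(-2 + v))*(v + N))/4 = ((N + 1/(-2 + v))*(N + v))/4 = ((N + v)*(N + 1/(-2 + v)))/4 = (N + v)*(N + 1/(-2 + v))/4)
(3844 + 2936)/(F(58, 52) + 1477) = (3844 + 2936)/((58 + 52 + 58*(-2 + 52)*(58 + 52))/(4*(-2 + 52)) + 1477) = 6780/((¼)*(58 + 52 + 58*50*110)/50 + 1477) = 6780/((¼)*(1/50)*(58 + 52 + 319000) + 1477) = 6780/((¼)*(1/50)*319110 + 1477) = 6780/(31911/20 + 1477) = 6780/(61451/20) = 6780*(20/61451) = 135600/61451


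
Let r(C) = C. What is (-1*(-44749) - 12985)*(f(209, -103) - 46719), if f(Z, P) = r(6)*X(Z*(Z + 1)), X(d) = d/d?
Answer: -1483791732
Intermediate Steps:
X(d) = 1
f(Z, P) = 6 (f(Z, P) = 6*1 = 6)
(-1*(-44749) - 12985)*(f(209, -103) - 46719) = (-1*(-44749) - 12985)*(6 - 46719) = (44749 - 12985)*(-46713) = 31764*(-46713) = -1483791732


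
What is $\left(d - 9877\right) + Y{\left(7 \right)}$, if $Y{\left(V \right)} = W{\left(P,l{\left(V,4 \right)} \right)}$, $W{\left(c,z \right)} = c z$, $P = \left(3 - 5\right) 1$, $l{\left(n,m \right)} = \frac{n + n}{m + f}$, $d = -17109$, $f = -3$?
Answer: $-27014$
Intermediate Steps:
$l{\left(n,m \right)} = \frac{2 n}{-3 + m}$ ($l{\left(n,m \right)} = \frac{n + n}{m - 3} = \frac{2 n}{-3 + m}$)
$P = -2$ ($P = \left(-2\right) 1 = -2$)
$Y{\left(V \right)} = - 4 V$ ($Y{\left(V \right)} = - 2 \frac{2 V}{-3 + 4} = - 2 \frac{2 V}{1} = - 2 \cdot 2 V 1 = - 2 \cdot 2 V = - 4 V$)
$\left(d - 9877\right) + Y{\left(7 \right)} = \left(-17109 - 9877\right) - 28 = -26986 - 28 = -27014$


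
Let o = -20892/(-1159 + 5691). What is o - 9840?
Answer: -11153943/1133 ≈ -9844.6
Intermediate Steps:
o = -5223/1133 (o = -20892/4532 = -20892*1/4532 = -5223/1133 ≈ -4.6099)
o - 9840 = -5223/1133 - 9840 = -11153943/1133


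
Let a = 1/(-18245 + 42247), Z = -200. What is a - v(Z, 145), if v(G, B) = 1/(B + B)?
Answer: -5928/1740145 ≈ -0.0034066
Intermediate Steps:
v(G, B) = 1/(2*B)
a = 1/24002 ≈ 4.1663e-5
a - v(Z, 145) = 1/24002 - 1/(2*145) = 1/24002 - 1*1/290 = 1/24002 - 1/290 = -5928/1740145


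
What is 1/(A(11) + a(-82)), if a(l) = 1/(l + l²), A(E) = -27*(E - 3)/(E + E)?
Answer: -73062/717325 ≈ -0.10185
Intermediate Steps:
A(E) = -27*(-3 + E)/(2*E)
1/(A(11) + a(-82)) = 1/((27/2)*(3 - 1*11)/11 + 1/((-82)*(1 - 82))) = 1/((27/2)*(1/11)*(3 - 11) - 1/82/(-81)) = 1/((27/2)*(1/11)*(-8) - 1/82*(-1/81)) = 1/(-108/11 + 1/6642) = 1/(-717325/73062) = -73062/717325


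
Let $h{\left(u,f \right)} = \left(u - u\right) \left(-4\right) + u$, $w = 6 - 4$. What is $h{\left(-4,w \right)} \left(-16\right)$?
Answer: $64$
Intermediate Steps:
$w = 2$ ($w = 6 - 4 = 2$)
$h{\left(u,f \right)} = u$ ($h{\left(u,f \right)} = 0 \left(-4\right) + u = 0 + u = u$)
$h{\left(-4,w \right)} \left(-16\right) = \left(-4\right) \left(-16\right) = 64$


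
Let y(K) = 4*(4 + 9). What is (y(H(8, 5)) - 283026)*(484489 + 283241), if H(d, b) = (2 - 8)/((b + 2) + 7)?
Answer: -217247629020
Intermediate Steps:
H(d, b) = -6/(9 + b) (H(d, b) = -6/((2 + b) + 7) = -6/(9 + b))
y(K) = 52 (y(K) = 4*13 = 52)
(y(H(8, 5)) - 283026)*(484489 + 283241) = (52 - 283026)*(484489 + 283241) = -282974*767730 = -217247629020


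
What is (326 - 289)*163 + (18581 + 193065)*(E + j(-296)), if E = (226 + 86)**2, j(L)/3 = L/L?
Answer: 20603109193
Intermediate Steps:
j(L) = 3 (j(L) = 3*(L/L) = 3*1 = 3)
E = 97344 (E = 312**2 = 97344)
(326 - 289)*163 + (18581 + 193065)*(E + j(-296)) = (326 - 289)*163 + (18581 + 193065)*(97344 + 3) = 37*163 + 211646*97347 = 6031 + 20603103162 = 20603109193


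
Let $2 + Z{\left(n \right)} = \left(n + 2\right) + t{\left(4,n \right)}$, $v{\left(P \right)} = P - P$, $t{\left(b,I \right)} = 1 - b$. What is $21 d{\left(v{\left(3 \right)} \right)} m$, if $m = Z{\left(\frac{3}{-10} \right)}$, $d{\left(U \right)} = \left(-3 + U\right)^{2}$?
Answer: $- \frac{6237}{10} \approx -623.7$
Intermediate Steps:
$v{\left(P \right)} = 0$
$Z{\left(n \right)} = -3 + n$ ($Z{\left(n \right)} = -2 + \left(\left(n + 2\right) + \left(1 - 4\right)\right) = -2 + \left(\left(2 + n\right) + \left(1 - 4\right)\right) = -2 + \left(\left(2 + n\right) - 3\right) = -2 + \left(-1 + n\right) = -3 + n$)
$m = - \frac{33}{10}$ ($m = -3 + \frac{3}{-10} = -3 + 3 \left(- \frac{1}{10}\right) = -3 - \frac{3}{10} = - \frac{33}{10} \approx -3.3$)
$21 d{\left(v{\left(3 \right)} \right)} m = 21 \left(-3 + 0\right)^{2} \left(- \frac{33}{10}\right) = 21 \left(-3\right)^{2} \left(- \frac{33}{10}\right) = 21 \cdot 9 \left(- \frac{33}{10}\right) = 189 \left(- \frac{33}{10}\right) = - \frac{6237}{10}$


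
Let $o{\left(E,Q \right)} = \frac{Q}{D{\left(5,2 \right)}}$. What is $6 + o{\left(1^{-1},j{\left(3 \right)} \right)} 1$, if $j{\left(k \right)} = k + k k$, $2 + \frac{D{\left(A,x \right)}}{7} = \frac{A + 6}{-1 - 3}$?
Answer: $\frac{750}{133} \approx 5.6391$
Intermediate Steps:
$D{\left(A,x \right)} = - \frac{49}{2} - \frac{7 A}{4}$ ($D{\left(A,x \right)} = -14 + 7 \frac{A + 6}{-1 - 3} = -14 + 7 \frac{6 + A}{-4} = -14 + 7 \left(6 + A\right) \left(- \frac{1}{4}\right) = -14 + 7 \left(- \frac{3}{2} - \frac{A}{4}\right) = -14 - \left(\frac{21}{2} + \frac{7 A}{4}\right) = - \frac{49}{2} - \frac{7 A}{4}$)
$j{\left(k \right)} = k + k^{2}$
$o{\left(E,Q \right)} = - \frac{4 Q}{133}$ ($o{\left(E,Q \right)} = \frac{Q}{- \frac{49}{2} - \frac{35}{4}} = \frac{Q}{- \frac{133}{4}} = Q \left(- \frac{4}{133}\right) = - \frac{4 Q}{133}$)
$6 + o{\left(1^{-1},j{\left(3 \right)} \right)} 1 = 6 + - \frac{4 \cdot 3 \left(1 + 3\right)}{133} \cdot 1 = 6 + - \frac{4 \cdot 3 \cdot 4}{133} \cdot 1 = 6 + \left(- \frac{4}{133}\right) 12 \cdot 1 = 6 - \frac{48}{133} = \frac{750}{133}$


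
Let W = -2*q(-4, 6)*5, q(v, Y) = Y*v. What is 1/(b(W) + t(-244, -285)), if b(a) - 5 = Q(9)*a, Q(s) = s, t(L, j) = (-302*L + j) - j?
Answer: 1/75853 ≈ 1.3183e-5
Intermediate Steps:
t(L, j) = -302*L (t(L, j) = (j - 302*L) - j = -302*L)
W = 240 (W = -12*(-4)*5 = -2*(-24)*5 = 48*5 = 240)
b(a) = 5 + 9*a
1/(b(W) + t(-244, -285)) = 1/((5 + 9*240) - 302*(-244)) = 1/((5 + 2160) + 73688) = 1/(2165 + 73688) = 1/75853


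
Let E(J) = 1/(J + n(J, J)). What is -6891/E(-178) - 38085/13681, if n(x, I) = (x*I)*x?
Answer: 531708749097945/13681 ≈ 3.8865e+10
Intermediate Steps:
n(x, I) = I*x² (n(x, I) = (I*x)*x = I*x²)
E(J) = 1/(J + J³) (E(J) = 1/(J + J*J²) = 1/(J + J³))
-6891/E(-178) - 38085/13681 = -6891/(1/(-178 + (-178)³)) - 38085/13681 = -6891/(1/(-178 - 5639752)) - 38085*1/13681 = -6891/(1/(-5639930)) - 38085/13681 = -6891/(-1/5639930) - 38085/13681 = -6891*(-5639930) - 38085/13681 = 38864757630 - 38085/13681 = 531708749097945/13681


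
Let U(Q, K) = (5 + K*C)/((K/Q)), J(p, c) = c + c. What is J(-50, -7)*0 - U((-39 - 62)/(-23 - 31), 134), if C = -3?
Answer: 40097/7236 ≈ 5.5413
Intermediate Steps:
J(p, c) = 2*c
U(Q, K) = Q*(5 - 3*K)/K (U(Q, K) = (5 + K*(-3))/((K/Q)) = (5 - 3*K)*(Q/K) = Q*(5 - 3*K)/K)
J(-50, -7)*0 - U((-39 - 62)/(-23 - 31), 134) = (2*(-7))*0 - (-39 - 62)/(-23 - 31)*(5 - 3*134)/134 = -14*0 - (-101/(-54))*(5 - 402)/134 = 0 - (-101*(-1/54))*(-397)/134 = 0 - 101*(-397)/(54*134) = 0 - 1*(-40097/7236) = 0 + 40097/7236 = 40097/7236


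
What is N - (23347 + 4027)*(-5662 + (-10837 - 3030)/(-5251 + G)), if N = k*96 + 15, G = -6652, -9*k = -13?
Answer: 5533461317401/35709 ≈ 1.5496e+8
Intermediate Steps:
k = 13/9 (k = -1/9*(-13) = 13/9 ≈ 1.4444)
N = 461/3 (N = (13/9)*96 + 15 = 416/3 + 15 = 461/3 ≈ 153.67)
N - (23347 + 4027)*(-5662 + (-10837 - 3030)/(-5251 + G)) = 461/3 - (23347 + 4027)*(-5662 + (-10837 - 3030)/(-5251 - 6652)) = 461/3 - 27374*(-5662 - 13867/(-11903)) = 461/3 - 27374*(-5662 - 13867*(-1/11903)) = 461/3 - 27374*(-5662 + 13867/11903) = 461/3 - 27374*(-67380919)/11903 = 461/3 - 1*(-1844485276706/11903) = 461/3 + 1844485276706/11903 = 5533461317401/35709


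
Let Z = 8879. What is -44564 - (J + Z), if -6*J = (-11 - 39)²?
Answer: -159079/3 ≈ -53026.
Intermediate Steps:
J = -1250/3 (J = -(-11 - 39)²/6 = -⅙*(-50)² = -⅙*2500 = -1250/3 ≈ -416.67)
-44564 - (J + Z) = -44564 - (-1250/3 + 8879) = -44564 - 1*25387/3 = -44564 - 25387/3 = -159079/3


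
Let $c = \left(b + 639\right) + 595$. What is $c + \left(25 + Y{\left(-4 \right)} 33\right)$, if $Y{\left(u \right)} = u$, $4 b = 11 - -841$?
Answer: $1340$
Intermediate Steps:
$b = 213$ ($b = \frac{11 - -841}{4} = \frac{11 + 841}{4} = \frac{1}{4} \cdot 852 = 213$)
$c = 1447$ ($c = \left(213 + 639\right) + 595 = 852 + 595 = 1447$)
$c + \left(25 + Y{\left(-4 \right)} 33\right) = 1447 + \left(25 - 132\right) = 1447 - 107 = 1340$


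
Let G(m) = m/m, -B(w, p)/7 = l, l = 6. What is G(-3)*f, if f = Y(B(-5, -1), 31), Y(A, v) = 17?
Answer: 17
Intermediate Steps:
B(w, p) = -42 (B(w, p) = -7*6 = -42)
f = 17
G(m) = 1
G(-3)*f = 1*17 = 17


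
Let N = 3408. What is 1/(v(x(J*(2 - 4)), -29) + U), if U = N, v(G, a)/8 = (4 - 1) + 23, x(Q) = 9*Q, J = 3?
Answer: 1/3616 ≈ 0.00027655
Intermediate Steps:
v(G, a) = 208 (v(G, a) = 8*((4 - 1) + 23) = 8*(3 + 23) = 8*26 = 208)
U = 3408
1/(v(x(J*(2 - 4)), -29) + U) = 1/(208 + 3408) = 1/3616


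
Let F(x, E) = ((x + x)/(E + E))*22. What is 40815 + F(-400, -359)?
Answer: 14661385/359 ≈ 40840.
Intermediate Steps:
F(x, E) = 22*x/E (F(x, E) = ((2*x)/((2*E)))*22 = ((2*x)*(1/(2*E)))*22 = (x/E)*22 = 22*x/E)
40815 + F(-400, -359) = 40815 + 22*(-400)/(-359) = 40815 + 22*(-400)*(-1/359) = 40815 + 8800/359 = 14661385/359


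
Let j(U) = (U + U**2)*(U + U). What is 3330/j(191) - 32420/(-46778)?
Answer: 37859829535/54608262976 ≈ 0.69330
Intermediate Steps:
j(U) = 2*U*(U + U**2) (j(U) = (U + U**2)*(2*U) = 2*U*(U + U**2))
3330/j(191) - 32420/(-46778) = 3330/((2*191**2*(1 + 191))) - 32420/(-46778) = 3330/((2*36481*192)) - 32420*(-1/46778) = 3330/14008704 + 16210/23389 = 3330*(1/14008704) + 16210/23389 = 555/2334784 + 16210/23389 = 37859829535/54608262976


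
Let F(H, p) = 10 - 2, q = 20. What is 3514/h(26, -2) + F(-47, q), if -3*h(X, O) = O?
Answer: 5279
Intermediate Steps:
h(X, O) = -O/3
F(H, p) = 8
3514/h(26, -2) + F(-47, q) = 3514/((-⅓*(-2))) + 8 = 3514/(⅔) + 8 = 3514*(3/2) + 8 = 5271 + 8 = 5279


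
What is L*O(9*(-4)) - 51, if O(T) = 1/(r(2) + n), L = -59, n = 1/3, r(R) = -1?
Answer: 75/2 ≈ 37.500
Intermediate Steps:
n = ⅓ ≈ 0.33333
O(T) = -3/2 (O(T) = 1/(-1 + ⅓) = 1/(-⅔) = -3/2)
L*O(9*(-4)) - 51 = -59*(-3/2) - 51 = 177/2 - 51 = 75/2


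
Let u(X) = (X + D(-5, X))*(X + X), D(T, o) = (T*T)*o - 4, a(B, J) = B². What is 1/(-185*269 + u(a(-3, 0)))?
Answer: -1/45625 ≈ -2.1918e-5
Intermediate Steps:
D(T, o) = -4 + o*T² (D(T, o) = T²*o - 4 = o*T² - 4 = -4 + o*T²)
u(X) = 2*X*(-4 + 26*X) (u(X) = (X + (-4 + X*(-5)²))*(X + X) = (X + (-4 + X*25))*(2*X) = (X + (-4 + 25*X))*(2*X) = (-4 + 26*X)*(2*X) = 2*X*(-4 + 26*X))
1/(-185*269 + u(a(-3, 0))) = 1/(-185*269 + 4*(-3)²*(-2 + 13*(-3)²)) = 1/(-49765 + 4*9*(-2 + 13*9)) = 1/(-49765 + 4*9*(-2 + 117)) = 1/(-49765 + 4*9*115) = 1/(-49765 + 4140) = 1/(-45625) = -1/45625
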